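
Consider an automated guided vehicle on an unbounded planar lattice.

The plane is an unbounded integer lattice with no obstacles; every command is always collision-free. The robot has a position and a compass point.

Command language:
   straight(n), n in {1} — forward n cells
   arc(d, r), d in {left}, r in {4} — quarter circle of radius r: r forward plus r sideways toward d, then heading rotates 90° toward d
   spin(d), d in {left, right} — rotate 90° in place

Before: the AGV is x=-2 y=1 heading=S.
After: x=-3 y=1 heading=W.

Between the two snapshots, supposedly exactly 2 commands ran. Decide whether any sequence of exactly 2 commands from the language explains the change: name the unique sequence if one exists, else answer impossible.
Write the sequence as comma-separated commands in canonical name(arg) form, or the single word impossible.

spin(right), straight(1)

key: position moved to (-3,1) AND the heading swung to W — translation plus rotation needed
from: x=-2 y=1 heading=S
1. spin(right) → x=-2 y=1 heading=W
2. straight(1) → x=-3 y=1 heading=W
no rival 2-sequence matches.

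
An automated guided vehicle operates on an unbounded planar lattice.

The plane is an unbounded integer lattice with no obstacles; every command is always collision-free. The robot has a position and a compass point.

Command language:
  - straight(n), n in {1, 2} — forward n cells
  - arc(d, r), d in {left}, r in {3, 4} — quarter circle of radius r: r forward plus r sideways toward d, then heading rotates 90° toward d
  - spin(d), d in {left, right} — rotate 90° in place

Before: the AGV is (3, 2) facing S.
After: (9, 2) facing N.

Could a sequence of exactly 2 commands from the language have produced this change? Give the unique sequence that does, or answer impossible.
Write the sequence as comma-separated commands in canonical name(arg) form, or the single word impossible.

key: position moved to (9,2) AND the heading swung to N — translation plus rotation needed
begin: (3, 2) facing S
[1] after arc(left, 3): (6, -1) facing E
[2] after arc(left, 3): (9, 2) facing N
uniquely the one of 36 2-step routes that fits.

arc(left, 3), arc(left, 3)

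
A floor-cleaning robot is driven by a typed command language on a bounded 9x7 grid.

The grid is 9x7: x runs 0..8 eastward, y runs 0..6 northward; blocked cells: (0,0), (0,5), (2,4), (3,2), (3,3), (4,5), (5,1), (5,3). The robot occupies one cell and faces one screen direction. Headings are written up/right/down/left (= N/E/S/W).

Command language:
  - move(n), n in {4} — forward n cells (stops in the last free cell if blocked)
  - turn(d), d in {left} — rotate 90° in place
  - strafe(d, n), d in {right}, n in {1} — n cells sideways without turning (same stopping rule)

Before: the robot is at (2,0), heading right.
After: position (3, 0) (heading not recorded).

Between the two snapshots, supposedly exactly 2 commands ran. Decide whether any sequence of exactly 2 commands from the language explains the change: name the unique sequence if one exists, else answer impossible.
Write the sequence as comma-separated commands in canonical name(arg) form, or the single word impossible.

key: running strafe(right, 1) before turn(left) would end elsewhere — order is forced
begin: at (2,0), heading right
t=1 turn(left) ⇒ at (2,0), heading up
t=2 strafe(right, 1) ⇒ at (3,0), heading up
all 9 alternatives checked — unique.

turn(left), strafe(right, 1)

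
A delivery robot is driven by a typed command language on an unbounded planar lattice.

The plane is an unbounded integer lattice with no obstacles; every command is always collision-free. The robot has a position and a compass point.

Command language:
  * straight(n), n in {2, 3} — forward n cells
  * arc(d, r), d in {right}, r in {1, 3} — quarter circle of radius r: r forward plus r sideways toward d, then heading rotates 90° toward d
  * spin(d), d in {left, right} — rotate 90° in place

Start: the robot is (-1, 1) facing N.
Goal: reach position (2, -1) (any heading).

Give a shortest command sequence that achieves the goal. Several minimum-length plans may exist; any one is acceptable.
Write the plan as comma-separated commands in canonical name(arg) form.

arc(right, 1), straight(2), spin(right), straight(3)

begin: (-1, 1) facing N
t=1 arc(right, 1) ⇒ (0, 2) facing E
t=2 straight(2) ⇒ (2, 2) facing E
t=3 spin(right) ⇒ (2, 2) facing S
t=4 straight(3) ⇒ (2, -1) facing S
shorter routes all fall short; 4 is best.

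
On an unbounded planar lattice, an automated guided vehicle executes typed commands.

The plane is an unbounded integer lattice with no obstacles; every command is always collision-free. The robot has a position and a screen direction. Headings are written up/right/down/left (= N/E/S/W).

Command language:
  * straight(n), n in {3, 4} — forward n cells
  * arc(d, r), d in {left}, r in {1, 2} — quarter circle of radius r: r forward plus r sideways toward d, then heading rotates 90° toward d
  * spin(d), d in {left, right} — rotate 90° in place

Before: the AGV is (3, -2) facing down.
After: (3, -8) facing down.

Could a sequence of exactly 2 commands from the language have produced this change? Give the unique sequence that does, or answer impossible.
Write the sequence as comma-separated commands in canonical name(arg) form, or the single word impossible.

straight(3), straight(3)

key: heading stays S — no command in the sequence turns
from: (3, -2) facing down
1. straight(3) → (3, -5) facing down
2. straight(3) → (3, -8) facing down
no other 2-command option fits: unique.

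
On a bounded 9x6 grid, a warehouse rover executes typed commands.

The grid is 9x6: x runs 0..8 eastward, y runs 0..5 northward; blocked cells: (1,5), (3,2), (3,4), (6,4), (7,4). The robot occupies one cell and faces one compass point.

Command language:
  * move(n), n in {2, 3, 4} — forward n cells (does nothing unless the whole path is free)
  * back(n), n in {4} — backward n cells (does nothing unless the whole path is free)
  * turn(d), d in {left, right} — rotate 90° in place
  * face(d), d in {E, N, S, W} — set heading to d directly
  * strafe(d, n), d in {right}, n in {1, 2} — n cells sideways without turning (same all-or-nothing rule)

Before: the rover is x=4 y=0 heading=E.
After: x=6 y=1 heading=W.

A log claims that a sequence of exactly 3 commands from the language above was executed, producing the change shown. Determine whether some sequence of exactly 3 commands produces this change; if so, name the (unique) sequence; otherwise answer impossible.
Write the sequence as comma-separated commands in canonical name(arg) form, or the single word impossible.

move(2), face(W), strafe(right, 1)

key: running strafe(right, 1) before move(2) would end elsewhere — order is forced
from: x=4 y=0 heading=E
1. move(2) → x=6 y=0 heading=E
2. face(W) → x=6 y=0 heading=W
3. strafe(right, 1) → x=6 y=1 heading=W
uniquely the one of 1728 3-step routes that fits.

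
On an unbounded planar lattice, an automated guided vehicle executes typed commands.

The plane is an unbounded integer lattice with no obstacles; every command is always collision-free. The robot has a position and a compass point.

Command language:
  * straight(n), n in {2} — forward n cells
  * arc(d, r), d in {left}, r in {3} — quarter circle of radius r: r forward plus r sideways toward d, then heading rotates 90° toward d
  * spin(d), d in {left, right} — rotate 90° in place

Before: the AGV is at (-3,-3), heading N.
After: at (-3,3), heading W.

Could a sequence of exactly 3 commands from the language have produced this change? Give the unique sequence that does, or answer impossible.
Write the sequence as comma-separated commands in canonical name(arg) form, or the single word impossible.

spin(right), arc(left, 3), arc(left, 3)

key: position moved to (-3,3) AND the heading swung to W — translation plus rotation needed
start: at (-3,-3), heading N
t=1 spin(right) ⇒ at (-3,-3), heading E
t=2 arc(left, 3) ⇒ at (0,0), heading N
t=3 arc(left, 3) ⇒ at (-3,3), heading W
uniquely the one of 64 3-step routes that fits.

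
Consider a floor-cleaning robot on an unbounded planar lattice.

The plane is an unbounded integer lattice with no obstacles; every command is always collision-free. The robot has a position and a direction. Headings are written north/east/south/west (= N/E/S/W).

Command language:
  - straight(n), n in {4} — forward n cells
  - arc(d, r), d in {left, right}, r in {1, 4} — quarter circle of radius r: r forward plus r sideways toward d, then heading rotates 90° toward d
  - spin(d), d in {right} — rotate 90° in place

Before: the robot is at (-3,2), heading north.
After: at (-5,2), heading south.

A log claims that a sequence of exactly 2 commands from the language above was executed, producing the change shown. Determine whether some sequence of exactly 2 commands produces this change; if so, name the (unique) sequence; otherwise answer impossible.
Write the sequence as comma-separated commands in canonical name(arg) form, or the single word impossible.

arc(left, 1), arc(left, 1)

key: position moved to (-5,2) AND the heading swung to S — translation plus rotation needed
t0: at (-3,2), heading north
1. arc(left, 1) → at (-4,3), heading west
2. arc(left, 1) → at (-5,2), heading south
all 36 alternatives checked — unique.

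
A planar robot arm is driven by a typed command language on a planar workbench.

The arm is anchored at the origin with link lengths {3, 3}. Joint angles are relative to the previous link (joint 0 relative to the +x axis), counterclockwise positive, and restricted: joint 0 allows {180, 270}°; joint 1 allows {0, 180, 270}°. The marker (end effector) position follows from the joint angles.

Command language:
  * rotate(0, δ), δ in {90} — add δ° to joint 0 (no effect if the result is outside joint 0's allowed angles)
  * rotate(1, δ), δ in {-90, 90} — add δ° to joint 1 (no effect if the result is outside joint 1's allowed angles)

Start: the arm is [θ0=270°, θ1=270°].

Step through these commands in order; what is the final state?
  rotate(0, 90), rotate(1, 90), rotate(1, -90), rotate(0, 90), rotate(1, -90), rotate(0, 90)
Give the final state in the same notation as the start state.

[θ0=270°, θ1=180°]

initial: [θ0=270°, θ1=270°]
step 1 (rotate(0, 90)): [θ0=270°, θ1=270°]
step 2 (rotate(1, 90)): [θ0=270°, θ1=0°]
step 3 (rotate(1, -90)): [θ0=270°, θ1=270°]
step 4 (rotate(0, 90)): [θ0=270°, θ1=270°]
step 5 (rotate(1, -90)): [θ0=270°, θ1=180°]
step 6 (rotate(0, 90)): [θ0=270°, θ1=180°]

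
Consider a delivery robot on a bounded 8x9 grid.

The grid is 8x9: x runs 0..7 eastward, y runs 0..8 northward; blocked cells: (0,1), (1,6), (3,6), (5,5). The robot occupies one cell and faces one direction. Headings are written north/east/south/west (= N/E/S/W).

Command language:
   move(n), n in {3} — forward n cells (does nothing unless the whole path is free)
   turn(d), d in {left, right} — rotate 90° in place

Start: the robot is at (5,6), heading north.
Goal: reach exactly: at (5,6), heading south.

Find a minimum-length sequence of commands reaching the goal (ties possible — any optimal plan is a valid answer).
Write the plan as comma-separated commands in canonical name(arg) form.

turn(right), turn(right)

start: at (5,6), heading north
step 1 (turn(right)): at (5,6), heading east
step 2 (turn(right)): at (5,6), heading south
no 1-step plan works, so 2 is optimal.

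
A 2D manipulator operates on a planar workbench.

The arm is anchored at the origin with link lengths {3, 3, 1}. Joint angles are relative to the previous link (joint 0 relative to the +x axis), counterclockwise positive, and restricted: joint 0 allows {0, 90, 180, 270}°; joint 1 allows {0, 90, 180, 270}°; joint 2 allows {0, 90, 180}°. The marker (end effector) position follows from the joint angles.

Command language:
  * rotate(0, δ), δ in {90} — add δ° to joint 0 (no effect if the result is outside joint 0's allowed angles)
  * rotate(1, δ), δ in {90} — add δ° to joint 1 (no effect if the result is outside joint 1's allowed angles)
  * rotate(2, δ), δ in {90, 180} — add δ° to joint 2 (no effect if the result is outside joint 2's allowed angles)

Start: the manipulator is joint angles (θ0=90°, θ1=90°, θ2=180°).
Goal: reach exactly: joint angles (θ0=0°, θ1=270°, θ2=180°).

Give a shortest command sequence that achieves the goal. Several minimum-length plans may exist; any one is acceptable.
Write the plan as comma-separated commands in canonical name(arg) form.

rotate(1, 90), rotate(1, 90), rotate(0, 90), rotate(0, 90), rotate(0, 90)

begin: joint angles (θ0=90°, θ1=90°, θ2=180°)
t=1 rotate(1, 90) ⇒ joint angles (θ0=90°, θ1=180°, θ2=180°)
t=2 rotate(1, 90) ⇒ joint angles (θ0=90°, θ1=270°, θ2=180°)
t=3 rotate(0, 90) ⇒ joint angles (θ0=180°, θ1=270°, θ2=180°)
t=4 rotate(0, 90) ⇒ joint angles (θ0=270°, θ1=270°, θ2=180°)
t=5 rotate(0, 90) ⇒ joint angles (θ0=0°, θ1=270°, θ2=180°)
nothing shorter than 5 reaches the goal.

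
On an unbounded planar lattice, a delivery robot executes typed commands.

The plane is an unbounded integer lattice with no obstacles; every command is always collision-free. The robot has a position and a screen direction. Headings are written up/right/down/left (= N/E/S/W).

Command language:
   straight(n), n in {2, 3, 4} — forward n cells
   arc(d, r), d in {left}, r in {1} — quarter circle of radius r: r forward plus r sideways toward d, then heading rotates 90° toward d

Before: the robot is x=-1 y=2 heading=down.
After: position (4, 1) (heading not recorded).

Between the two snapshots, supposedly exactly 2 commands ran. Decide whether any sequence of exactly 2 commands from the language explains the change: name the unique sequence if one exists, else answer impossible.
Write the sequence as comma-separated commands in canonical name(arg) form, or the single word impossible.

key: running straight(4) before arc(left, 1) would end elsewhere — order is forced
initial: x=-1 y=2 heading=down
1. arc(left, 1) → x=0 y=1 heading=right
2. straight(4) → x=4 y=1 heading=right
all 16 alternatives checked — unique.

arc(left, 1), straight(4)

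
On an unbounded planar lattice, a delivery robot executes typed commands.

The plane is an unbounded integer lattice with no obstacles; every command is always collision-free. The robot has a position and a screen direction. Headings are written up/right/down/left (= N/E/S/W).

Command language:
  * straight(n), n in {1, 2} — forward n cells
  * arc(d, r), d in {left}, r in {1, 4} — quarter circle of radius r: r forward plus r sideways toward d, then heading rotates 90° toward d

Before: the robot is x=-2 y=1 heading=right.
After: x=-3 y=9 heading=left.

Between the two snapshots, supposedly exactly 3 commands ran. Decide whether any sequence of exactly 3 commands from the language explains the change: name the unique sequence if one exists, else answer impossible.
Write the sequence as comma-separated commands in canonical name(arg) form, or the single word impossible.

arc(left, 4), arc(left, 4), straight(1)

key: position moved to (-3,9) AND the heading swung to W — translation plus rotation needed
from: x=-2 y=1 heading=right
step 1 (arc(left, 4)): x=2 y=5 heading=up
step 2 (arc(left, 4)): x=-2 y=9 heading=left
step 3 (straight(1)): x=-3 y=9 heading=left
uniquely the one of 64 3-step routes that fits.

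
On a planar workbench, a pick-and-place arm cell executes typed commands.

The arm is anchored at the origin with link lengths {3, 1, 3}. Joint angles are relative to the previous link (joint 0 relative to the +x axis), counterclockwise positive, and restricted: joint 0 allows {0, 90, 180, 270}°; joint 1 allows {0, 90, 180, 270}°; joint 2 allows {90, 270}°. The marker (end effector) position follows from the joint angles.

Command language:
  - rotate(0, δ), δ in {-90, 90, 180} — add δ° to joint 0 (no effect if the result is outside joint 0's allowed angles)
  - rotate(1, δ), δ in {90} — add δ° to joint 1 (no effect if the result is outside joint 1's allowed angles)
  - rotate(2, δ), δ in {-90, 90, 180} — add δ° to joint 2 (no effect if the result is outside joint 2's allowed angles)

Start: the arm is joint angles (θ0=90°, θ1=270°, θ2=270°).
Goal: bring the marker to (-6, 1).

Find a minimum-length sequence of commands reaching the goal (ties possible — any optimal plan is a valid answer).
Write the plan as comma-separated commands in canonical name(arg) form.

rotate(2, 180), rotate(0, 90)

start: joint angles (θ0=90°, θ1=270°, θ2=270°)
t=1 rotate(2, 180) ⇒ joint angles (θ0=90°, θ1=270°, θ2=90°)
t=2 rotate(0, 90) ⇒ joint angles (θ0=180°, θ1=270°, θ2=90°)
minimal: 2 command(s), checked below 2.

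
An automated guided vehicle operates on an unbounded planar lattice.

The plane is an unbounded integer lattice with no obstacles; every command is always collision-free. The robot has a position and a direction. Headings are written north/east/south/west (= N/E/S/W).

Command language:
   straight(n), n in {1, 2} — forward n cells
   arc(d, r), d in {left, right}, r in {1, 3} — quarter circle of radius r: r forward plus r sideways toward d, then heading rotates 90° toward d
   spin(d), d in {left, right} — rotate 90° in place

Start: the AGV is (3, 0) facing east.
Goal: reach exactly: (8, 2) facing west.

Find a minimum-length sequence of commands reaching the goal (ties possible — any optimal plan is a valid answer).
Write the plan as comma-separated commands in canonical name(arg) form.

start: (3, 0) facing east
t=1 arc(left, 1) ⇒ (4, 1) facing north
t=2 arc(right, 3) ⇒ (7, 4) facing east
t=3 straight(1) ⇒ (8, 4) facing east
t=4 arc(right, 1) ⇒ (9, 3) facing south
t=5 arc(right, 1) ⇒ (8, 2) facing west
no 4-step plan works, so 5 is optimal.

arc(left, 1), arc(right, 3), straight(1), arc(right, 1), arc(right, 1)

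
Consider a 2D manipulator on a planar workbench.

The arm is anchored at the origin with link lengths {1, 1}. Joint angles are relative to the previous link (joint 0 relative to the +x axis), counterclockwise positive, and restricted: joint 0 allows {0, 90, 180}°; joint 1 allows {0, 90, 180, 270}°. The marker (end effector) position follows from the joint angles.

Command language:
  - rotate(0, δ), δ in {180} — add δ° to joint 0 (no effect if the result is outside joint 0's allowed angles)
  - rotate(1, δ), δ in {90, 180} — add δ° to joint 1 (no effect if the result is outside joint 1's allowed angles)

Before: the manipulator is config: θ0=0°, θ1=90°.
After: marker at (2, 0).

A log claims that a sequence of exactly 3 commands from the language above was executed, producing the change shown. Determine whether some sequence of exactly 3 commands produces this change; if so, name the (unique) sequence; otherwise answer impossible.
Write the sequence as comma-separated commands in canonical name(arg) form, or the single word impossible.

rotate(1, 90), rotate(1, 90), rotate(1, 90)

start: config: θ0=0°, θ1=90°
1. rotate(1, 90) → config: θ0=0°, θ1=180°
2. rotate(1, 90) → config: θ0=0°, θ1=270°
3. rotate(1, 90) → config: θ0=0°, θ1=0°
no rival 3-sequence matches.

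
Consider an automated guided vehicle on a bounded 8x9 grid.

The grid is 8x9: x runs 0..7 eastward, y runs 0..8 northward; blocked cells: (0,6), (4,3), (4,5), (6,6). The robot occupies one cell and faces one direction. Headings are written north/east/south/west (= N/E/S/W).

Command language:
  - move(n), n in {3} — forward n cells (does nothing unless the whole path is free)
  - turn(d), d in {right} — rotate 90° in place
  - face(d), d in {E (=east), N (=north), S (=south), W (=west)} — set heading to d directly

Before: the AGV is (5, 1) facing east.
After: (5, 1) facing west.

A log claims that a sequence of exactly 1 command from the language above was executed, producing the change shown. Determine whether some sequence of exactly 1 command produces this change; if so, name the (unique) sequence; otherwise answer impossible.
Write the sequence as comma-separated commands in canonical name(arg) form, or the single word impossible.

key: (5,1) unchanged — the single command moves nothing
start: (5, 1) facing east
[1] after face(W): (5, 1) facing west
no other 1-command option fits: unique.

face(W)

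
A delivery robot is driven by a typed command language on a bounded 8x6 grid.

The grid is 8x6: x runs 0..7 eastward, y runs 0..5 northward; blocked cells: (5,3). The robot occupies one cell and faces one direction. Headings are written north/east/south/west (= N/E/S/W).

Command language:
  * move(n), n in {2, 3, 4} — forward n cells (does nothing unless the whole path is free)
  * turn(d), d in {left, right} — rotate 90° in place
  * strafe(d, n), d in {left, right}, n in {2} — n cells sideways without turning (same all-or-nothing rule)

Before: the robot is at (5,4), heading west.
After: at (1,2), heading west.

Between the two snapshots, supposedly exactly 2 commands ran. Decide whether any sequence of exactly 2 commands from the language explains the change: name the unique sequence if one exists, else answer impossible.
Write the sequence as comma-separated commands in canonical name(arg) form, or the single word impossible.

key: running strafe(left, 2) before move(4) would end elsewhere — order is forced
begin: at (5,4), heading west
[1] after move(4): at (1,4), heading west
[2] after strafe(left, 2): at (1,2), heading west
uniquely the one of 49 2-step routes that fits.

move(4), strafe(left, 2)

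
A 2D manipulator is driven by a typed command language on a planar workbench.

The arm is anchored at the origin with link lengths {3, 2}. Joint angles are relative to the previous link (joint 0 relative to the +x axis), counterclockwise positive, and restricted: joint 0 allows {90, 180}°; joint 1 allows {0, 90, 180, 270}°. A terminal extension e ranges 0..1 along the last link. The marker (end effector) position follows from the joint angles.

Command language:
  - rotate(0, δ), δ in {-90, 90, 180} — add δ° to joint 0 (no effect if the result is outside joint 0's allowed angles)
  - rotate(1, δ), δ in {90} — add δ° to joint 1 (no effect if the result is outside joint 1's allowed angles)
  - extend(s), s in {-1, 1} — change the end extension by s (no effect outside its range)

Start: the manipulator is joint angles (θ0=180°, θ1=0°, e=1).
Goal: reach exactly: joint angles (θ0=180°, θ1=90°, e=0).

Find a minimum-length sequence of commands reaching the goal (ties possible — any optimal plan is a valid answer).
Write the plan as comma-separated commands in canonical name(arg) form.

initial: joint angles (θ0=180°, θ1=0°, e=1)
[1] after extend(-1): joint angles (θ0=180°, θ1=0°, e=0)
[2] after rotate(1, 90): joint angles (θ0=180°, θ1=90°, e=0)
shorter routes all fall short; 2 is best.

extend(-1), rotate(1, 90)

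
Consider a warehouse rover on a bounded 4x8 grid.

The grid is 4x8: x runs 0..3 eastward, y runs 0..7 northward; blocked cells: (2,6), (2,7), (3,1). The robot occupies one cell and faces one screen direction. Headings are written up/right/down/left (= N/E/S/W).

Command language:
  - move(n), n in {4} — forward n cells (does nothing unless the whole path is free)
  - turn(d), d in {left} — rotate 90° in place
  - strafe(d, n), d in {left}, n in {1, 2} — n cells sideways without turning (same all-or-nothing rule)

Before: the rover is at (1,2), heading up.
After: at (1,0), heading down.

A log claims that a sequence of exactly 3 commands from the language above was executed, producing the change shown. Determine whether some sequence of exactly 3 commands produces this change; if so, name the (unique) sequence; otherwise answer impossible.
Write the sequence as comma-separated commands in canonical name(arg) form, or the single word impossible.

key: position moved to (1,0) AND the heading swung to S — translation plus rotation needed
start: at (1,2), heading up
[1] after turn(left): at (1,2), heading left
[2] after strafe(left, 2): at (1,0), heading left
[3] after turn(left): at (1,0), heading down
no other 3-command option fits: unique.

turn(left), strafe(left, 2), turn(left)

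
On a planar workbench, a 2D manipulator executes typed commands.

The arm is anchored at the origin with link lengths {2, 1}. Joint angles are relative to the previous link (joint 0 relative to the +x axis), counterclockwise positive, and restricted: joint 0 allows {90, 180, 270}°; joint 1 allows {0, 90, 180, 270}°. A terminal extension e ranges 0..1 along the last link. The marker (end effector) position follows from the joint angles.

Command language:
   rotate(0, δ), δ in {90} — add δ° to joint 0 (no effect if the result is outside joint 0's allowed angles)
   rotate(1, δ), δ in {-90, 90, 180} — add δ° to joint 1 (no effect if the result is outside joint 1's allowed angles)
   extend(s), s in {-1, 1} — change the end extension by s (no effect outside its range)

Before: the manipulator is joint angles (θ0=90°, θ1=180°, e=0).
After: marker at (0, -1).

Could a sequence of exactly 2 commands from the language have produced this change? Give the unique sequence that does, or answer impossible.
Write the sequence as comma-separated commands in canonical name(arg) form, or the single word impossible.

start: joint angles (θ0=90°, θ1=180°, e=0)
step 1 (rotate(0, 90)): joint angles (θ0=180°, θ1=180°, e=0)
step 2 (rotate(0, 90)): joint angles (θ0=270°, θ1=180°, e=0)
uniquely the one of 36 2-step routes that fits.

rotate(0, 90), rotate(0, 90)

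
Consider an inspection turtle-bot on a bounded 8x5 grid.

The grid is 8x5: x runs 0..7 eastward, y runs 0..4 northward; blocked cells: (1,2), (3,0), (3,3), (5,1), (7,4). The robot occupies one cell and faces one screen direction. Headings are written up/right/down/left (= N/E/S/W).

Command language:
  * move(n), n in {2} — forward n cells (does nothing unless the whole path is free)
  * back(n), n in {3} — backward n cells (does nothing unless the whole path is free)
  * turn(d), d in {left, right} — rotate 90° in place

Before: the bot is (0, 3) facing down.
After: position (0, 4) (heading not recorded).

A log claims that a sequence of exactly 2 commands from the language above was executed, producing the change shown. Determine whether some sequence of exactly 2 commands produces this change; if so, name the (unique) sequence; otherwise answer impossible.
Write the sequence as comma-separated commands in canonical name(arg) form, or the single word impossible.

move(2), back(3)

key: running back(3) before move(2) would end elsewhere — order is forced
t0: (0, 3) facing down
1. move(2) → (0, 1) facing down
2. back(3) → (0, 4) facing down
no other 2-command option fits: unique.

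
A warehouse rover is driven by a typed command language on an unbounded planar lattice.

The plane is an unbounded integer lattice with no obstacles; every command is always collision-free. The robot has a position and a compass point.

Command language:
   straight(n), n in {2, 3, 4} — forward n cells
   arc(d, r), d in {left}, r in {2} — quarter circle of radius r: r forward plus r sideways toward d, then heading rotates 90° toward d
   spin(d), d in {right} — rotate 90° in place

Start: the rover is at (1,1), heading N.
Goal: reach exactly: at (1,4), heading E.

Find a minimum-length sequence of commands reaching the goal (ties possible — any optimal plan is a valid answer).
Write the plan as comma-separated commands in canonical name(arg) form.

straight(3), spin(right)

t0: at (1,1), heading N
step 1 (straight(3)): at (1,4), heading N
step 2 (spin(right)): at (1,4), heading E
shorter routes all fall short; 2 is best.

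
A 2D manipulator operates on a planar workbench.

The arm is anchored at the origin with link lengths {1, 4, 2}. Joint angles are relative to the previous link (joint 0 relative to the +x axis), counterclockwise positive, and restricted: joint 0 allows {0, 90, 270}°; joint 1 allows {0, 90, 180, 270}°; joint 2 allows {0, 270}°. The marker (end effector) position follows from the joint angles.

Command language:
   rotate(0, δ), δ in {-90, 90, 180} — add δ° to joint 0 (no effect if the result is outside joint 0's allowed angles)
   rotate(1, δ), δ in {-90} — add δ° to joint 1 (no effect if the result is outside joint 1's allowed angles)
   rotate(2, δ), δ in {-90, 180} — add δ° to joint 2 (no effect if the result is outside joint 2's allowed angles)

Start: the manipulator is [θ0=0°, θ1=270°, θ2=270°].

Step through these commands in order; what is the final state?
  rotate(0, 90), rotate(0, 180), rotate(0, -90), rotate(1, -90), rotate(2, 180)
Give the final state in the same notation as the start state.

[θ0=270°, θ1=180°, θ2=270°]

from: [θ0=0°, θ1=270°, θ2=270°]
[1] after rotate(0, 90): [θ0=90°, θ1=270°, θ2=270°]
[2] after rotate(0, 180): [θ0=270°, θ1=270°, θ2=270°]
[3] after rotate(0, -90): [θ0=270°, θ1=270°, θ2=270°]
[4] after rotate(1, -90): [θ0=270°, θ1=180°, θ2=270°]
[5] after rotate(2, 180): [θ0=270°, θ1=180°, θ2=270°]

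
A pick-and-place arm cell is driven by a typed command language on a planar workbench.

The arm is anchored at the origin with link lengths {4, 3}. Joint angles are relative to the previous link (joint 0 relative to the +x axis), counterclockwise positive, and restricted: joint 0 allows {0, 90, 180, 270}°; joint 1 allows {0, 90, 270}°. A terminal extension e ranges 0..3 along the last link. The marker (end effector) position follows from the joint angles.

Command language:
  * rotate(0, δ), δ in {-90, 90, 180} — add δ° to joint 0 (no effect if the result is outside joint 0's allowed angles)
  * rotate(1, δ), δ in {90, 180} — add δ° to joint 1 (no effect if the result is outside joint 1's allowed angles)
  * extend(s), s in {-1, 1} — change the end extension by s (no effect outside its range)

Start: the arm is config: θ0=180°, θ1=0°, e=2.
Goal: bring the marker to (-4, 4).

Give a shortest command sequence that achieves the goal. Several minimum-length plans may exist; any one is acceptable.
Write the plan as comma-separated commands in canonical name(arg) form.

extend(-1), rotate(0, -90), rotate(1, 90)

from: config: θ0=180°, θ1=0°, e=2
1. extend(-1) → config: θ0=180°, θ1=0°, e=1
2. rotate(0, -90) → config: θ0=90°, θ1=0°, e=1
3. rotate(1, 90) → config: θ0=90°, θ1=90°, e=1
shorter routes all fall short; 3 is best.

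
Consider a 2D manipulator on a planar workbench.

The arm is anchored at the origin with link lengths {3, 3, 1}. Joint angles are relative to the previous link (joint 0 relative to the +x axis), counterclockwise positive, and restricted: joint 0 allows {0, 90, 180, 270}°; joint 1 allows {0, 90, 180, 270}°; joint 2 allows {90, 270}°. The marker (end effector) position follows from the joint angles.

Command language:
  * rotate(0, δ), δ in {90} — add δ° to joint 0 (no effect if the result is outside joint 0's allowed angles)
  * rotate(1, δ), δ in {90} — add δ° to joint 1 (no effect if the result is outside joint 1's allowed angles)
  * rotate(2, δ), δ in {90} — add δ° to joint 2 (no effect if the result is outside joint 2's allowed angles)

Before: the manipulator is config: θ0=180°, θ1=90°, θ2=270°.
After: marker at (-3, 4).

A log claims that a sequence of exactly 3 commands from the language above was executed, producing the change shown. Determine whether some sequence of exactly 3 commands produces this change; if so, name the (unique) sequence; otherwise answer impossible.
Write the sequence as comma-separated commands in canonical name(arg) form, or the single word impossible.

begin: config: θ0=180°, θ1=90°, θ2=270°
step 1 (rotate(0, 90)): config: θ0=270°, θ1=90°, θ2=270°
step 2 (rotate(0, 90)): config: θ0=0°, θ1=90°, θ2=270°
step 3 (rotate(0, 90)): config: θ0=90°, θ1=90°, θ2=270°
uniquely the one of 27 3-step routes that fits.

rotate(0, 90), rotate(0, 90), rotate(0, 90)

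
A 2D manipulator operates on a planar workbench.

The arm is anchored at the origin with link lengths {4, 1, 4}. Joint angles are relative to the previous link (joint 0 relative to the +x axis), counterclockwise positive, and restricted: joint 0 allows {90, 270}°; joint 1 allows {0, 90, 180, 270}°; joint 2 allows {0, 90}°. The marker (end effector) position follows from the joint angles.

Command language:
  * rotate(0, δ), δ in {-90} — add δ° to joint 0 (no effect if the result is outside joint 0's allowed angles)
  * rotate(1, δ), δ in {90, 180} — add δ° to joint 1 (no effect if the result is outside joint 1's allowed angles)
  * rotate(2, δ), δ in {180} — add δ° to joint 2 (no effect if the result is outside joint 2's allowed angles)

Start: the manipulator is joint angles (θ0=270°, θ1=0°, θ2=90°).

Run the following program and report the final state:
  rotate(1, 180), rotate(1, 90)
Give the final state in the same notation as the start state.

joint angles (θ0=270°, θ1=270°, θ2=90°)

begin: joint angles (θ0=270°, θ1=0°, θ2=90°)
t=1 rotate(1, 180) ⇒ joint angles (θ0=270°, θ1=180°, θ2=90°)
t=2 rotate(1, 90) ⇒ joint angles (θ0=270°, θ1=270°, θ2=90°)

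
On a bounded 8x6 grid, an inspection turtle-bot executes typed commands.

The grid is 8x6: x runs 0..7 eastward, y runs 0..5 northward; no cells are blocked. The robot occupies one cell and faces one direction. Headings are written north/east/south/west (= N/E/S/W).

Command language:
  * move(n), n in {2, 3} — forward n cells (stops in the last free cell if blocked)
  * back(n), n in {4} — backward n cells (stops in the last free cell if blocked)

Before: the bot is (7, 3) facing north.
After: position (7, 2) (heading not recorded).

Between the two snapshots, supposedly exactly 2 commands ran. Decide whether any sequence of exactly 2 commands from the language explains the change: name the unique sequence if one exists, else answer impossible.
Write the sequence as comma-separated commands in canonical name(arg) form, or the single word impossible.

key: back(4) runs into the grid edge before its full distance
start: (7, 3) facing north
[1] after back(4): (7, 0) facing north
[2] after move(2): (7, 2) facing north
no other 2-command option fits: unique.

back(4), move(2)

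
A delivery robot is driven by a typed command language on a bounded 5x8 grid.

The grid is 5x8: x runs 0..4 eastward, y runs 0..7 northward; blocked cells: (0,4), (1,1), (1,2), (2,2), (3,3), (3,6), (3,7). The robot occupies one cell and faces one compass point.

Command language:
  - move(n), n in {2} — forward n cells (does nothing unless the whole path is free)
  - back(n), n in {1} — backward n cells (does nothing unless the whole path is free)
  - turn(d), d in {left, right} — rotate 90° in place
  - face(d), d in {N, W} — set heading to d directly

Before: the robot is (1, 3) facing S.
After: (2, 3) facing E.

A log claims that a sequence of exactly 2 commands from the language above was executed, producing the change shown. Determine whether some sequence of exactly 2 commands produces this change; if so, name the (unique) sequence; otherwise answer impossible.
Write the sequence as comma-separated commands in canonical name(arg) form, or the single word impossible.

no 2-step route produces this change.

impossible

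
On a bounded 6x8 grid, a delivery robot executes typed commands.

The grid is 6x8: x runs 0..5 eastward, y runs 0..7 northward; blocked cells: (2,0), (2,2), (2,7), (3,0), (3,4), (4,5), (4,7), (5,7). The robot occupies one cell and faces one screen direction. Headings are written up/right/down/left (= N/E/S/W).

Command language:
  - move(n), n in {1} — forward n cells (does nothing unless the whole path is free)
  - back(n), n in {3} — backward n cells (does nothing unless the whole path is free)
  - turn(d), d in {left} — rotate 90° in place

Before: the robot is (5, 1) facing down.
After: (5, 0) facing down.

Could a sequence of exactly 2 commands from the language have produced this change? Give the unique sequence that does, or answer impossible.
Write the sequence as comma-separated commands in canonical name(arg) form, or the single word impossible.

move(1), move(1)

key: still facing S at the end — nothing in the sequence rotates
from: (5, 1) facing down
t=1 move(1) ⇒ (5, 0) facing down
t=2 move(1) ⇒ (5, 0) facing down
no other 2-command option fits: unique.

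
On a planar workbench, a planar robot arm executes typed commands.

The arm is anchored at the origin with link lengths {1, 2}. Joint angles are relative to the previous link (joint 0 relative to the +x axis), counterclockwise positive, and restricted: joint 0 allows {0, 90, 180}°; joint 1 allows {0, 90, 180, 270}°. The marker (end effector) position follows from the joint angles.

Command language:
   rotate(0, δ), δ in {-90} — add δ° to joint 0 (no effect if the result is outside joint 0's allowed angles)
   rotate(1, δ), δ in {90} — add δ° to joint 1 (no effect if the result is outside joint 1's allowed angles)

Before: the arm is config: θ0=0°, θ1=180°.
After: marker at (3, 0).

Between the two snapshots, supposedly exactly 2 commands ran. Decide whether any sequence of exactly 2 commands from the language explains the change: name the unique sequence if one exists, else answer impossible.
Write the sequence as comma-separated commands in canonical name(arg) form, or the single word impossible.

rotate(1, 90), rotate(1, 90)

initial: config: θ0=0°, θ1=180°
[1] after rotate(1, 90): config: θ0=0°, θ1=270°
[2] after rotate(1, 90): config: θ0=0°, θ1=0°
uniquely the one of 4 2-step routes that fits.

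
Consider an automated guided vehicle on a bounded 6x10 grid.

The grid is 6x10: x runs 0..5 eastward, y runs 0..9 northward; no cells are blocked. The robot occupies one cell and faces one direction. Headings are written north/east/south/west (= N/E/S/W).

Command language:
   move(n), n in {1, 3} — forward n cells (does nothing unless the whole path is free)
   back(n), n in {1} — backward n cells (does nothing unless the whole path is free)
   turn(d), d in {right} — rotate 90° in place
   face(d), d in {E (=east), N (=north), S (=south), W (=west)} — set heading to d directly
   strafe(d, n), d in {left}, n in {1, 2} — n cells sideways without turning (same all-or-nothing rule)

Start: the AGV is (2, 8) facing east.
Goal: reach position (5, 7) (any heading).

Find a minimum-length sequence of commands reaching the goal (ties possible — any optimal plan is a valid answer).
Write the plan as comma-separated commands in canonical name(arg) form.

initial: (2, 8) facing east
t=1 move(3) ⇒ (5, 8) facing east
t=2 face(S) ⇒ (5, 8) facing south
t=3 move(1) ⇒ (5, 7) facing south
nothing shorter than 3 reaches the goal.

move(3), face(S), move(1)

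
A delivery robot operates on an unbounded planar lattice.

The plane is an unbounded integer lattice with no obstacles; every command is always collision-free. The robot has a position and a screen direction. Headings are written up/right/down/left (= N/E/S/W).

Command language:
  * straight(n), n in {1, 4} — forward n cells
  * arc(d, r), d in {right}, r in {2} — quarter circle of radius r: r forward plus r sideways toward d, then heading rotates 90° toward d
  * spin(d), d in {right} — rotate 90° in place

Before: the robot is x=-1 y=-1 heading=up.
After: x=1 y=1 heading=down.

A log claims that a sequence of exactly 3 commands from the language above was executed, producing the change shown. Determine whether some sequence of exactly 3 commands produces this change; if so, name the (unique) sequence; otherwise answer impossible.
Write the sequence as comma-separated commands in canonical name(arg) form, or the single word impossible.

straight(4), spin(right), arc(right, 2)

key: order matters: swapping straight(4) and arc(right, 2) lands elsewhere
t0: x=-1 y=-1 heading=up
t=1 straight(4) ⇒ x=-1 y=3 heading=up
t=2 spin(right) ⇒ x=-1 y=3 heading=right
t=3 arc(right, 2) ⇒ x=1 y=1 heading=down
no rival 3-sequence matches.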